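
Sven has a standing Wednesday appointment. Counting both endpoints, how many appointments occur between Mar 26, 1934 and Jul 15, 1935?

Mar 26, 1934 is a Monday.
The range spans 477 days (inclusive of both endpoints).
477 = 7 × 68 + 1, so there are 68 full weeks plus 1 extra day.
Each full week contributes one Wednesday: 68 so far.
The 1 extra day is Mon — none qualify.
Total: 68 + 0 = 68.

68 Wednesdays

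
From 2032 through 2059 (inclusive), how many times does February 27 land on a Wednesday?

4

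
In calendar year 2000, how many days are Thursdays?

52

1 January 2000 is a Saturday.
That's 366 days from start to end, counting both.
366 = 7 × 52 + 2, so there are 52 full weeks plus 2 extra days.
Each full week contributes one Thursday: 52 so far.
The 2 extra days are Saturday, Sunday — none qualify.
Total: 52 + 0 = 52.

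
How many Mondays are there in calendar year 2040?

1 January 2040 is a Sunday.
From 1 January 2040 to 31 December 2040 is 366 days inclusive.
366 = 7 × 52 + 2, so there are 52 full weeks plus 2 extra days.
Each full week contributes one Monday: 52 so far.
The 2 extra days are Sun, Mon — 1 of them qualifies.
Total: 52 + 1 = 53.

53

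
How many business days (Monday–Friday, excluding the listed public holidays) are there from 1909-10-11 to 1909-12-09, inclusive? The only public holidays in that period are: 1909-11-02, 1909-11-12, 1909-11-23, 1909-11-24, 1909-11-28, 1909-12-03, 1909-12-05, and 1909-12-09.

1909-10-11 is a Monday.
That's 60 days from start to end, counting both.
60 = 7 × 8 + 4, so there are 8 full weeks plus 4 extra days.
Each full week contributes 5 weekdays (Mon–Fri): 8 × 5 = 40.
The 4 extra days are Monday, Tuesday, Wednesday, Thursday — 4 of them qualify.
Total: 40 + 4 = 44.
Holidays: 1909-11-02 (Tue); 1909-11-12 (Fri); 1909-11-23 (Tue); 1909-11-24 (Wed); 1909-11-28 (Sun); 1909-12-03 (Fri); 1909-12-05 (Sun); 1909-12-09 (Thu).
6 of the 8 holidays fall on weekdays; the rest are weekends and were already excluded.
Business days: 44 − 6 = 38.

38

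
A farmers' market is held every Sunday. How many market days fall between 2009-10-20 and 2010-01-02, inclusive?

10

2009-10-20 is a Tuesday.
That's 75 days from start to end, counting both.
75 = 7 × 10 + 5, so there are 10 full weeks plus 5 extra days.
Each full week contributes one Sunday: 10 so far.
The 5 extra days are Tue, Wed, Thu, Fri, Sat — none qualify.
Total: 10 + 0 = 10.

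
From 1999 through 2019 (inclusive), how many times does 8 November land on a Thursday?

4

Day of week of November 8 in each year:
1999: Mon, 2000: Wed, 2001: Thu ✓, 2002: Fri, 2003: Sat, 2004: Mon, 2005: Tue, 2006: Wed, 2007: Thu ✓, 2008: Sat, 2009: Sun, 2010: Mon, 2011: Tue, 2012: Thu ✓, 2013: Fri, 2014: Sat, 2015: Sun, 2016: Tue, 2017: Wed, 2018: Thu ✓, 2019: Fri
Thursdays: 2001, 2007, 2012, 2018.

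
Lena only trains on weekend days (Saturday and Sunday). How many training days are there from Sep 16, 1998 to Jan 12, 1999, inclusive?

34

Sep 16, 1998 is a Wednesday.
From Sep 16, 1998 to Jan 12, 1999 is 119 days inclusive.
119 = 7 × 17, so the span is exactly 17 full weeks.
Each full week contributes 2 weekend days (Sat, Sun): 17 × 2 = 34.
Total: 34.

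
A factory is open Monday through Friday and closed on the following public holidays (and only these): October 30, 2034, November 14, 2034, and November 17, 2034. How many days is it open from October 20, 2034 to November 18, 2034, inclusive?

18

October 20, 2034 is a Friday.
From October 20, 2034 to November 18, 2034 is 30 days inclusive.
30 = 7 × 4 + 2, so there are 4 full weeks plus 2 extra days.
Each full week contributes 5 weekdays (Mon–Fri): 4 × 5 = 20.
The 2 extra days are Fri, Sat — 1 of them qualifies.
Total: 20 + 1 = 21.
Holidays: October 30, 2034 (Mon); November 14, 2034 (Tue); November 17, 2034 (Fri).
All 3 holidays fall on weekdays, so subtract 3.
Business days: 21 − 3 = 18.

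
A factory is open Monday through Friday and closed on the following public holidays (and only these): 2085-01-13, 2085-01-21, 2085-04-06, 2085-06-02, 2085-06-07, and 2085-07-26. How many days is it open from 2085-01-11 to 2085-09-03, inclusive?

2085-01-11 is a Thursday.
The range spans 236 days (inclusive of both endpoints).
236 = 7 × 33 + 5, so there are 33 full weeks plus 5 extra days.
Each full week contributes 5 weekdays (Mon–Fri): 33 × 5 = 165.
The 5 extra days are Thursday, Friday, Saturday, Sunday, Monday — 3 of them qualify.
Total: 165 + 3 = 168.
Holidays: 2085-01-13 (Sat); 2085-01-21 (Sun); 2085-04-06 (Fri); 2085-06-02 (Sat); 2085-06-07 (Thu); 2085-07-26 (Thu).
3 of the 6 holidays fall on weekdays; the rest are weekends and were already excluded.
Business days: 168 − 3 = 165.

165 business days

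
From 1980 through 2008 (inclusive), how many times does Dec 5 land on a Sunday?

4

Day of week of December 5 in each year:
1980: Fri, 1981: Sat, 1982: Sun ✓, 1983: Mon, 1984: Wed, 1985: Thu, 1986: Fri, 1987: Sat, 1988: Mon, 1989: Tue, 1990: Wed, 1991: Thu, 1992: Sat, 1993: Sun ✓, 1994: Mon, 1995: Tue, 1996: Thu, 1997: Fri, 1998: Sat, 1999: Sun ✓, 2000: Tue, 2001: Wed, 2002: Thu, 2003: Fri, 2004: Sun ✓, 2005: Mon, 2006: Tue, 2007: Wed, 2008: Fri
Sundays: 1982, 1993, 1999, 2004.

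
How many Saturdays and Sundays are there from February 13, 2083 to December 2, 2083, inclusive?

84

February 13, 2083 is a Saturday.
That's 293 days from start to end, counting both.
293 = 7 × 41 + 6, so there are 41 full weeks plus 6 extra days.
Each full week contributes 2 weekend days (Sat, Sun): 41 × 2 = 82.
The 6 extra days are Sat, Sun, Mon, Tue, Wed, Thu — 2 of them qualify.
Total: 82 + 2 = 84.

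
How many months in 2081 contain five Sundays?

A month has five Sundays exactly when Sunday falls within its first (length − 28) days.
Jan: 31 days, starts Wed → 5 of Wed, Thu, Fri
Feb: 28 days, starts Sat → 5 of (none)
Mar: 31 days, starts Sat → 5 of Sat, Sun, Mon ✓
Apr: 30 days, starts Tue → 5 of Tue, Wed
May: 31 days, starts Thu → 5 of Thu, Fri, Sat
Jun: 30 days, starts Sun → 5 of Sun, Mon ✓
Jul: 31 days, starts Tue → 5 of Tue, Wed, Thu
Aug: 31 days, starts Fri → 5 of Fri, Sat, Sun ✓
Sep: 30 days, starts Mon → 5 of Mon, Tue
Oct: 31 days, starts Wed → 5 of Wed, Thu, Fri
Nov: 30 days, starts Sat → 5 of Sat, Sun ✓
Dec: 31 days, starts Mon → 5 of Mon, Tue, Wed
Months with five Sundays: Mar, Jun, Aug, Nov.

4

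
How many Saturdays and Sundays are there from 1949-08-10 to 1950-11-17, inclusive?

1949-08-10 is a Wednesday.
The range spans 465 days (inclusive of both endpoints).
465 = 7 × 66 + 3, so there are 66 full weeks plus 3 extra days.
Each full week contributes 2 weekend days (Sat, Sun): 66 × 2 = 132.
The 3 extra days are Wed, Thu, Fri — none qualify.
Total: 132 + 0 = 132.

132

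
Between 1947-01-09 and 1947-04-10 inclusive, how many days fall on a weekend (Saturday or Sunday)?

26

1947-01-09 is a Thursday.
That's 92 days from start to end, counting both.
92 = 7 × 13 + 1, so there are 13 full weeks plus 1 extra day.
Each full week contributes 2 weekend days (Sat, Sun): 13 × 2 = 26.
The 1 extra day is Thursday — none qualify.
Total: 26 + 0 = 26.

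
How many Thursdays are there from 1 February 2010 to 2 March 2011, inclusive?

1 February 2010 is a Monday.
From 1 February 2010 to 2 March 2011 is 395 days inclusive.
395 = 7 × 56 + 3, so there are 56 full weeks plus 3 extra days.
Each full week contributes one Thursday: 56 so far.
The 3 extra days are Mon, Tue, Wed — none qualify.
Total: 56 + 0 = 56.

56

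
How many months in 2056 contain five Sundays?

5

A month has five Sundays exactly when Sunday falls within its first (length − 28) days.
Jan: 31 days, starts Sat → 5 of Sat, Sun, Mon ✓
Feb: 29 days, starts Tue → 5 of Tue
Mar: 31 days, starts Wed → 5 of Wed, Thu, Fri
Apr: 30 days, starts Sat → 5 of Sat, Sun ✓
May: 31 days, starts Mon → 5 of Mon, Tue, Wed
Jun: 30 days, starts Thu → 5 of Thu, Fri
Jul: 31 days, starts Sat → 5 of Sat, Sun, Mon ✓
Aug: 31 days, starts Tue → 5 of Tue, Wed, Thu
Sep: 30 days, starts Fri → 5 of Fri, Sat
Oct: 31 days, starts Sun → 5 of Sun, Mon, Tue ✓
Nov: 30 days, starts Wed → 5 of Wed, Thu
Dec: 31 days, starts Fri → 5 of Fri, Sat, Sun ✓
Months with five Sundays: Jan, Apr, Jul, Oct, Dec.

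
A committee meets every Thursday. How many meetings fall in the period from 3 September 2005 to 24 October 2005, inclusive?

7 Thursdays

3 September 2005 is a Saturday.
From 3 September 2005 to 24 October 2005 is 52 days inclusive.
52 = 7 × 7 + 3, so there are 7 full weeks plus 3 extra days.
Each full week contributes one Thursday: 7 so far.
The 3 extra days are Sat, Sun, Mon — none qualify.
Total: 7 + 0 = 7.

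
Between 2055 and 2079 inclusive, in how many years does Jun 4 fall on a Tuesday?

3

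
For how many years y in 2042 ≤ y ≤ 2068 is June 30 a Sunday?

3

Day of week of June 30 in each year:
2042: Mon, 2043: Tue, 2044: Thu, 2045: Fri, 2046: Sat, 2047: Sun ✓, 2048: Tue, 2049: Wed, 2050: Thu, 2051: Fri, 2052: Sun ✓, 2053: Mon, 2054: Tue, 2055: Wed, 2056: Fri, 2057: Sat, 2058: Sun ✓, 2059: Mon, 2060: Wed, 2061: Thu, 2062: Fri, 2063: Sat, 2064: Mon, 2065: Tue, 2066: Wed, 2067: Thu, 2068: Sat
Sundays: 2047, 2052, 2058.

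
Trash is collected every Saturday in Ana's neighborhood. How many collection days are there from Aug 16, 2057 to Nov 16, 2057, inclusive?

13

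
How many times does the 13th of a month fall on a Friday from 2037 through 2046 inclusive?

Friday-the-13ths by year:
2037: Feb, Mar, Nov
2038: Aug
2039: May
2040: Jan, Apr, Jul
2041: Sep, Dec
2042: Jun
2043: Feb, Mar, Nov
2044: May
2045: Jan, Oct
2046: Apr, Jul

19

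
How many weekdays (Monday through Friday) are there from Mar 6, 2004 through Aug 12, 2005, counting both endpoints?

375 weekdays

Mar 6, 2004 is a Saturday.
That's 525 days from start to end, counting both.
525 = 7 × 75, so the span is exactly 75 full weeks.
Each full week contributes 5 weekdays (Mon–Fri): 75 × 5 = 375.
Total: 375.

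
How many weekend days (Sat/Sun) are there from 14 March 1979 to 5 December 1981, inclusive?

285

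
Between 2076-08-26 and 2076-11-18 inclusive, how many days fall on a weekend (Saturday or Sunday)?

2076-08-26 is a Wednesday.
The range spans 85 days (inclusive of both endpoints).
85 = 7 × 12 + 1, so there are 12 full weeks plus 1 extra day.
Each full week contributes 2 weekend days (Sat, Sun): 12 × 2 = 24.
The 1 extra day is Wednesday — none qualify.
Total: 24 + 0 = 24.

24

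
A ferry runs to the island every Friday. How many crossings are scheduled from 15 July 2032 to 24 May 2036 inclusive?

15 July 2032 is a Thursday.
That's 1410 days from start to end, counting both.
1410 = 7 × 201 + 3, so there are 201 full weeks plus 3 extra days.
Each full week contributes one Friday: 201 so far.
The 3 extra days are Thursday, Friday, Saturday — 1 of them qualifies.
Total: 201 + 1 = 202.

202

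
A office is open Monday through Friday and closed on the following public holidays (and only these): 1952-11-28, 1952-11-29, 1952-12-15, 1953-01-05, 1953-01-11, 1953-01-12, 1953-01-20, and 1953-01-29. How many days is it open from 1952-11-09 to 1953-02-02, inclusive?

1952-11-09 is a Sunday.
That's 86 days from start to end, counting both.
86 = 7 × 12 + 2, so there are 12 full weeks plus 2 extra days.
Each full week contributes 5 weekdays (Mon–Fri): 12 × 5 = 60.
The 2 extra days are Sunday, Monday — 1 of them qualifies.
Total: 60 + 1 = 61.
Holidays: 1952-11-28 (Fri); 1952-11-29 (Sat); 1952-12-15 (Mon); 1953-01-05 (Mon); 1953-01-11 (Sun); 1953-01-12 (Mon); 1953-01-20 (Tue); 1953-01-29 (Thu).
6 of the 8 holidays fall on weekdays; the rest are weekends and were already excluded.
Business days: 61 − 6 = 55.

55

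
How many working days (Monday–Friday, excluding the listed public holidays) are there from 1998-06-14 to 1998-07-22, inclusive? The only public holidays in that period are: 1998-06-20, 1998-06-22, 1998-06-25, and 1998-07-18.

1998-06-14 is a Sunday.
From 1998-06-14 to 1998-07-22 is 39 days inclusive.
39 = 7 × 5 + 4, so there are 5 full weeks plus 4 extra days.
Each full week contributes 5 weekdays (Mon–Fri): 5 × 5 = 25.
The 4 extra days are Sunday, Monday, Tuesday, Wednesday — 3 of them qualify.
Total: 25 + 3 = 28.
Holidays: 1998-06-20 (Sat); 1998-06-22 (Mon); 1998-06-25 (Thu); 1998-07-18 (Sat).
2 of the 4 holidays fall on weekdays; the rest are weekends and were already excluded.
Business days: 28 − 2 = 26.

26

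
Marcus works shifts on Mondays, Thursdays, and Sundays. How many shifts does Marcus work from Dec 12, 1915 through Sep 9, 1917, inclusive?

274

Dec 12, 1915 is a Sunday.
The range spans 638 days (inclusive of both endpoints).
638 = 7 × 91 + 1, so there are 91 full weeks plus 1 extra day.
Each full week contributes 3 days from the set (Mon, Thu, Sun): 91 × 3 = 273.
The 1 extra day is Sunday — 1 of them qualifies.
Total: 273 + 1 = 274.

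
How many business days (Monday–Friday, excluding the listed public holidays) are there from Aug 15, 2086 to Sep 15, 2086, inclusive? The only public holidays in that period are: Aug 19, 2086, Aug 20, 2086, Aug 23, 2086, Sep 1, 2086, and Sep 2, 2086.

18 business days

Aug 15, 2086 is a Thursday.
That's 32 days from start to end, counting both.
32 = 7 × 4 + 4, so there are 4 full weeks plus 4 extra days.
Each full week contributes 5 weekdays (Mon–Fri): 4 × 5 = 20.
The 4 extra days are Thu, Fri, Sat, Sun — 2 of them qualify.
Total: 20 + 2 = 22.
Holidays: Aug 19, 2086 (Mon); Aug 20, 2086 (Tue); Aug 23, 2086 (Fri); Sep 1, 2086 (Sun); Sep 2, 2086 (Mon).
4 of the 5 holidays fall on weekdays; the rest are weekends and were already excluded.
Business days: 22 − 4 = 18.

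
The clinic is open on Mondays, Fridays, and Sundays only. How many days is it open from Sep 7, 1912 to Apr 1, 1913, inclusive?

89

Sep 7, 1912 is a Saturday.
The range spans 207 days (inclusive of both endpoints).
207 = 7 × 29 + 4, so there are 29 full weeks plus 4 extra days.
Each full week contributes 3 days from the set (Mon, Fri, Sun): 29 × 3 = 87.
The 4 extra days are Saturday, Sunday, Monday, Tuesday — 2 of them qualify.
Total: 87 + 2 = 89.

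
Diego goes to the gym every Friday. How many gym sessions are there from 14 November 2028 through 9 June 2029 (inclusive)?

30

14 November 2028 is a Tuesday.
That's 208 days from start to end, counting both.
208 = 7 × 29 + 5, so there are 29 full weeks plus 5 extra days.
Each full week contributes one Friday: 29 so far.
The 5 extra days are Tue, Wed, Thu, Fri, Sat — 1 of them qualifies.
Total: 29 + 1 = 30.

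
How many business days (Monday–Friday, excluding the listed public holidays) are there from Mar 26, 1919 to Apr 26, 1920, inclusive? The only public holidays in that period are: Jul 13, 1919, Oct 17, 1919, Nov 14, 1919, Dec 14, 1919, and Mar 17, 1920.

Mar 26, 1919 is a Wednesday.
The range spans 398 days (inclusive of both endpoints).
398 = 7 × 56 + 6, so there are 56 full weeks plus 6 extra days.
Each full week contributes 5 weekdays (Mon–Fri): 56 × 5 = 280.
The 6 extra days are Wednesday, Thursday, Friday, Saturday, Sunday, Monday — 4 of them qualify.
Total: 280 + 4 = 284.
Holidays: Jul 13, 1919 (Sun); Oct 17, 1919 (Fri); Nov 14, 1919 (Fri); Dec 14, 1919 (Sun); Mar 17, 1920 (Wed).
3 of the 5 holidays fall on weekdays; the rest are weekends and were already excluded.
Business days: 284 − 3 = 281.

281 business days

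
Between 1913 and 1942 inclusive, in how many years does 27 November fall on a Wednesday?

Day of week of November 27 in each year:
1913: Thu, 1914: Fri, 1915: Sat, 1916: Mon, 1917: Tue, 1918: Wed ✓, 1919: Thu, 1920: Sat, 1921: Sun, 1922: Mon, 1923: Tue, 1924: Thu, 1925: Fri, 1926: Sat, 1927: Sun, 1928: Tue, 1929: Wed ✓, 1930: Thu, 1931: Fri, 1932: Sun, 1933: Mon, 1934: Tue, 1935: Wed ✓, 1936: Fri, 1937: Sat, 1938: Sun, 1939: Mon, 1940: Wed ✓, 1941: Thu, 1942: Fri
Wednesdays: 1918, 1929, 1935, 1940.

4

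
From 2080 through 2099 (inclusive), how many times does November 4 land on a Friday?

Day of week of November 4 in each year:
2080: Mon, 2081: Tue, 2082: Wed, 2083: Thu, 2084: Sat, 2085: Sun, 2086: Mon, 2087: Tue, 2088: Thu, 2089: Fri ✓, 2090: Sat, 2091: Sun, 2092: Tue, 2093: Wed, 2094: Thu, 2095: Fri ✓, 2096: Sun, 2097: Mon, 2098: Tue, 2099: Wed
Fridays: 2089, 2095.

2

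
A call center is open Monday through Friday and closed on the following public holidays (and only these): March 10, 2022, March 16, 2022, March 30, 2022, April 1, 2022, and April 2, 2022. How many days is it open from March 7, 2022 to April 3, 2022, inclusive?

March 7, 2022 is a Monday.
That's 28 days from start to end, counting both.
28 = 7 × 4, so the span is exactly 4 full weeks.
Each full week contributes 5 weekdays (Mon–Fri): 4 × 5 = 20.
Total: 20.
Holidays: March 10, 2022 (Thu); March 16, 2022 (Wed); March 30, 2022 (Wed); April 1, 2022 (Fri); April 2, 2022 (Sat).
4 of the 5 holidays fall on weekdays; the rest are weekends and were already excluded.
Business days: 20 − 4 = 16.

16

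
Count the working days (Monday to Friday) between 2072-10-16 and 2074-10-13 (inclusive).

2072-10-16 is a Sunday.
From 2072-10-16 to 2074-10-13 is 728 days inclusive.
728 = 7 × 104, so the span is exactly 104 full weeks.
Each full week contributes 5 weekdays (Mon–Fri): 104 × 5 = 520.

520 weekdays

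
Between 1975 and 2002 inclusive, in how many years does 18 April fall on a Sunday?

Day of week of April 18 in each year:
1975: Fri, 1976: Sun ✓, 1977: Mon, 1978: Tue, 1979: Wed, 1980: Fri, 1981: Sat, 1982: Sun ✓, 1983: Mon, 1984: Wed, 1985: Thu, 1986: Fri, 1987: Sat, 1988: Mon, 1989: Tue, 1990: Wed, 1991: Thu, 1992: Sat, 1993: Sun ✓, 1994: Mon, 1995: Tue, 1996: Thu, 1997: Fri, 1998: Sat, 1999: Sun ✓, 2000: Tue, 2001: Wed, 2002: Thu
Sundays: 1976, 1982, 1993, 1999.

4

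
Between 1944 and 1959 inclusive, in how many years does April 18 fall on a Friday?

3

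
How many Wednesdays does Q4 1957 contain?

13

October 1, 1957 is a Tuesday.
The range spans 92 days (inclusive of both endpoints).
92 = 7 × 13 + 1, so there are 13 full weeks plus 1 extra day.
Each full week contributes one Wednesday: 13 so far.
The 1 extra day is Tuesday — none qualify.
Total: 13 + 0 = 13.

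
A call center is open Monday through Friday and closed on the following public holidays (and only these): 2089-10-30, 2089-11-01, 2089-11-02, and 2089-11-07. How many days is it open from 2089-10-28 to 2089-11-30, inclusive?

21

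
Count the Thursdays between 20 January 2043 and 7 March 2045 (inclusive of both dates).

111

20 January 2043 is a Tuesday.
The range spans 778 days (inclusive of both endpoints).
778 = 7 × 111 + 1, so there are 111 full weeks plus 1 extra day.
Each full week contributes one Thursday: 111 so far.
The 1 extra day is Tue — none qualify.
Total: 111 + 0 = 111.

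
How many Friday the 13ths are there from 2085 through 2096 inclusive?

21

Friday-the-13ths by year:
2085: Apr, Jul
2086: Sep, Dec
2087: Jun
2088: Feb, Aug
2089: May
2090: Jan, Oct
2091: Apr, Jul
2092: Jun
2093: Feb, Mar, Nov
2094: Aug
2095: May
2096: Jan, Apr, Jul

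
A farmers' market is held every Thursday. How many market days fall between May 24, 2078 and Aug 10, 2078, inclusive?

11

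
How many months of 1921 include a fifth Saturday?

A month has five Saturdays exactly when Saturday falls within its first (length − 28) days.
Jan: 31 days, starts Sat → 5 of Sat, Sun, Mon ✓
Feb: 28 days, starts Tue → 5 of (none)
Mar: 31 days, starts Tue → 5 of Tue, Wed, Thu
Apr: 30 days, starts Fri → 5 of Fri, Sat ✓
May: 31 days, starts Sun → 5 of Sun, Mon, Tue
Jun: 30 days, starts Wed → 5 of Wed, Thu
Jul: 31 days, starts Fri → 5 of Fri, Sat, Sun ✓
Aug: 31 days, starts Mon → 5 of Mon, Tue, Wed
Sep: 30 days, starts Thu → 5 of Thu, Fri
Oct: 31 days, starts Sat → 5 of Sat, Sun, Mon ✓
Nov: 30 days, starts Tue → 5 of Tue, Wed
Dec: 31 days, starts Thu → 5 of Thu, Fri, Sat ✓
Months with five Saturdays: Jan, Apr, Jul, Oct, Dec.

5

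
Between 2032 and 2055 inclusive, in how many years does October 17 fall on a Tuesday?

Day of week of October 17 in each year:
2032: Sun, 2033: Mon, 2034: Tue ✓, 2035: Wed, 2036: Fri, 2037: Sat, 2038: Sun, 2039: Mon, 2040: Wed, 2041: Thu, 2042: Fri, 2043: Sat, 2044: Mon, 2045: Tue ✓, 2046: Wed, 2047: Thu, 2048: Sat, 2049: Sun, 2050: Mon, 2051: Tue ✓, 2052: Thu, 2053: Fri, 2054: Sat, 2055: Sun
Tuesdays: 2034, 2045, 2051.

3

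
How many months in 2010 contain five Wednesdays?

4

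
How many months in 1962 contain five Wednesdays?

A month has five Wednesdays exactly when Wednesday falls within its first (length − 28) days.
Jan: 31 days, starts Mon → 5 of Mon, Tue, Wed ✓
Feb: 28 days, starts Thu → 5 of (none)
Mar: 31 days, starts Thu → 5 of Thu, Fri, Sat
Apr: 30 days, starts Sun → 5 of Sun, Mon
May: 31 days, starts Tue → 5 of Tue, Wed, Thu ✓
Jun: 30 days, starts Fri → 5 of Fri, Sat
Jul: 31 days, starts Sun → 5 of Sun, Mon, Tue
Aug: 31 days, starts Wed → 5 of Wed, Thu, Fri ✓
Sep: 30 days, starts Sat → 5 of Sat, Sun
Oct: 31 days, starts Mon → 5 of Mon, Tue, Wed ✓
Nov: 30 days, starts Thu → 5 of Thu, Fri
Dec: 31 days, starts Sat → 5 of Sat, Sun, Mon
Months with five Wednesdays: Jan, May, Aug, Oct.

4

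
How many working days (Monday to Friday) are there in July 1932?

21

1 July 1932 is a Friday.
That's 31 days from start to end, counting both.
31 = 7 × 4 + 3, so there are 4 full weeks plus 3 extra days.
Each full week contributes 5 weekdays (Mon–Fri): 4 × 5 = 20.
The 3 extra days are Friday, Saturday, Sunday — 1 of them qualifies.
Total: 20 + 1 = 21.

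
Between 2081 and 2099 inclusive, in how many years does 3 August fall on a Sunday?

Day of week of August 3 in each year:
2081: Sun ✓, 2082: Mon, 2083: Tue, 2084: Thu, 2085: Fri, 2086: Sat, 2087: Sun ✓, 2088: Tue, 2089: Wed, 2090: Thu, 2091: Fri, 2092: Sun ✓, 2093: Mon, 2094: Tue, 2095: Wed, 2096: Fri, 2097: Sat, 2098: Sun ✓, 2099: Mon
Sundays: 2081, 2087, 2092, 2098.

4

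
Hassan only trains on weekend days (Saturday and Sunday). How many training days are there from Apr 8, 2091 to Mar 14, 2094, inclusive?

307

Apr 8, 2091 is a Sunday.
The range spans 1072 days (inclusive of both endpoints).
1072 = 7 × 153 + 1, so there are 153 full weeks plus 1 extra day.
Each full week contributes 2 weekend days (Sat, Sun): 153 × 2 = 306.
The 1 extra day is Sun — 1 of them qualifies.
Total: 306 + 1 = 307.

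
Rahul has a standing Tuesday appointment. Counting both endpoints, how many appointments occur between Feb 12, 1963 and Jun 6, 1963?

Feb 12, 1963 is a Tuesday.
That's 115 days from start to end, counting both.
115 = 7 × 16 + 3, so there are 16 full weeks plus 3 extra days.
Each full week contributes one Tuesday: 16 so far.
The 3 extra days are Tue, Wed, Thu — 1 of them qualifies.
Total: 16 + 1 = 17.

17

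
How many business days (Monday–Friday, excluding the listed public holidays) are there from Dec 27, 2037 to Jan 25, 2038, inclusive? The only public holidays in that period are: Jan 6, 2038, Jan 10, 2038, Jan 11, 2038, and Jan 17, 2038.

Dec 27, 2037 is a Sunday.
From Dec 27, 2037 to Jan 25, 2038 is 30 days inclusive.
30 = 7 × 4 + 2, so there are 4 full weeks plus 2 extra days.
Each full week contributes 5 weekdays (Mon–Fri): 4 × 5 = 20.
The 2 extra days are Sunday, Monday — 1 of them qualifies.
Total: 20 + 1 = 21.
Holidays: Jan 6, 2038 (Wed); Jan 10, 2038 (Sun); Jan 11, 2038 (Mon); Jan 17, 2038 (Sun).
2 of the 4 holidays fall on weekdays; the rest are weekends and were already excluded.
Business days: 21 − 2 = 19.

19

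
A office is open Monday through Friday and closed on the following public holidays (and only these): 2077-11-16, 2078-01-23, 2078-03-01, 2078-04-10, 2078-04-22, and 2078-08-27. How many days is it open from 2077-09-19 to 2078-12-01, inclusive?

2077-09-19 is a Sunday.
From 2077-09-19 to 2078-12-01 is 439 days inclusive.
439 = 7 × 62 + 5, so there are 62 full weeks plus 5 extra days.
Each full week contributes 5 weekdays (Mon–Fri): 62 × 5 = 310.
The 5 extra days are Sun, Mon, Tue, Wed, Thu — 4 of them qualify.
Total: 310 + 4 = 314.
Holidays: 2077-11-16 (Tue); 2078-01-23 (Sun); 2078-03-01 (Tue); 2078-04-10 (Sun); 2078-04-22 (Fri); 2078-08-27 (Sat).
3 of the 6 holidays fall on weekdays; the rest are weekends and were already excluded.
Business days: 314 − 3 = 311.

311 business days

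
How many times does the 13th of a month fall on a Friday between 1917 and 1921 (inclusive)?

8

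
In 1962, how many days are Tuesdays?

52

Jan 1, 1962 is a Monday.
From Jan 1, 1962 to Dec 31, 1962 is 365 days inclusive.
365 = 7 × 52 + 1, so there are 52 full weeks plus 1 extra day.
Each full week contributes one Tuesday: 52 so far.
The 1 extra day is Mon — none qualify.
Total: 52 + 0 = 52.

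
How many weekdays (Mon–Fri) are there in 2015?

261

2015-01-01 is a Thursday.
From 2015-01-01 to 2015-12-31 is 365 days inclusive.
365 = 7 × 52 + 1, so there are 52 full weeks plus 1 extra day.
Each full week contributes 5 weekdays (Mon–Fri): 52 × 5 = 260.
The 1 extra day is Thursday — 1 of them qualifies.
Total: 260 + 1 = 261.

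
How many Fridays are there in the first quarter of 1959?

1959-01-01 is a Thursday.
From 1959-01-01 to 1959-03-31 is 90 days inclusive.
90 = 7 × 12 + 6, so there are 12 full weeks plus 6 extra days.
Each full week contributes one Friday: 12 so far.
The 6 extra days are Thursday, Friday, Saturday, Sunday, Monday, Tuesday — 1 of them qualifies.
Total: 12 + 1 = 13.

13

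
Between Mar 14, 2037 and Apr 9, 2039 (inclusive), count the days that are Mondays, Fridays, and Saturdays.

325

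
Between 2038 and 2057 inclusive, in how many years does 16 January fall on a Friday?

2

Day of week of January 16 in each year:
2038: Sat, 2039: Sun, 2040: Mon, 2041: Wed, 2042: Thu, 2043: Fri ✓, 2044: Sat, 2045: Mon, 2046: Tue, 2047: Wed, 2048: Thu, 2049: Sat, 2050: Sun, 2051: Mon, 2052: Tue, 2053: Thu, 2054: Fri ✓, 2055: Sat, 2056: Sun, 2057: Tue
Fridays: 2043, 2054.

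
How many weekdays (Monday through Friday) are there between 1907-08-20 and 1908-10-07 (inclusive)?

1907-08-20 is a Tuesday.
The range spans 415 days (inclusive of both endpoints).
415 = 7 × 59 + 2, so there are 59 full weeks plus 2 extra days.
Each full week contributes 5 weekdays (Mon–Fri): 59 × 5 = 295.
The 2 extra days are Tue, Wed — 2 of them qualify.
Total: 295 + 2 = 297.

297 weekdays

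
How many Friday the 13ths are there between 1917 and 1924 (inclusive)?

13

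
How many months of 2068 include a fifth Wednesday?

A month has five Wednesdays exactly when Wednesday falls within its first (length − 28) days.
Jan: 31 days, starts Sun → 5 of Sun, Mon, Tue
Feb: 29 days, starts Wed → 5 of Wed ✓
Mar: 31 days, starts Thu → 5 of Thu, Fri, Sat
Apr: 30 days, starts Sun → 5 of Sun, Mon
May: 31 days, starts Tue → 5 of Tue, Wed, Thu ✓
Jun: 30 days, starts Fri → 5 of Fri, Sat
Jul: 31 days, starts Sun → 5 of Sun, Mon, Tue
Aug: 31 days, starts Wed → 5 of Wed, Thu, Fri ✓
Sep: 30 days, starts Sat → 5 of Sat, Sun
Oct: 31 days, starts Mon → 5 of Mon, Tue, Wed ✓
Nov: 30 days, starts Thu → 5 of Thu, Fri
Dec: 31 days, starts Sat → 5 of Sat, Sun, Mon
Months with five Wednesdays: Feb, May, Aug, Oct.

4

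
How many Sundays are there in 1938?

1 January 1938 is a Saturday.
That's 365 days from start to end, counting both.
365 = 7 × 52 + 1, so there are 52 full weeks plus 1 extra day.
Each full week contributes one Sunday: 52 so far.
The 1 extra day is Saturday — none qualify.
Total: 52 + 0 = 52.

52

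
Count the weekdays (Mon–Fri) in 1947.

261 weekdays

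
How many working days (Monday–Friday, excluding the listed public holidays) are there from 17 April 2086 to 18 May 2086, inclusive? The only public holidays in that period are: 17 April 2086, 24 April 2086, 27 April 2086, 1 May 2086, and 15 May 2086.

17 April 2086 is a Wednesday.
From 17 April 2086 to 18 May 2086 is 32 days inclusive.
32 = 7 × 4 + 4, so there are 4 full weeks plus 4 extra days.
Each full week contributes 5 weekdays (Mon–Fri): 4 × 5 = 20.
The 4 extra days are Wed, Thu, Fri, Sat — 3 of them qualify.
Total: 20 + 3 = 23.
Holidays: 17 April 2086 (Wed); 24 April 2086 (Wed); 27 April 2086 (Sat); 1 May 2086 (Wed); 15 May 2086 (Wed).
4 of the 5 holidays fall on weekdays; the rest are weekends and were already excluded.
Business days: 23 − 4 = 19.

19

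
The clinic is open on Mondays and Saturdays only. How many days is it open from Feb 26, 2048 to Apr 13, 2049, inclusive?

Feb 26, 2048 is a Wednesday.
That's 413 days from start to end, counting both.
413 = 7 × 59, so the span is exactly 59 full weeks.
Each full week contributes 2 days from the set (Mon, Sat): 59 × 2 = 118.

118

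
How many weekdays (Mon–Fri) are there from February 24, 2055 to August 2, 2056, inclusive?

376

February 24, 2055 is a Wednesday.
That's 526 days from start to end, counting both.
526 = 7 × 75 + 1, so there are 75 full weeks plus 1 extra day.
Each full week contributes 5 weekdays (Mon–Fri): 75 × 5 = 375.
The 1 extra day is Wed — 1 of them qualifies.
Total: 375 + 1 = 376.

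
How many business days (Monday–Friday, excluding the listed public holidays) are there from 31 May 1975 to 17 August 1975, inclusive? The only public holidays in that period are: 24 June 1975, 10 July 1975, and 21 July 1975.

52 business days

31 May 1975 is a Saturday.
From 31 May 1975 to 17 August 1975 is 79 days inclusive.
79 = 7 × 11 + 2, so there are 11 full weeks plus 2 extra days.
Each full week contributes 5 weekdays (Mon–Fri): 11 × 5 = 55.
The 2 extra days are Saturday, Sunday — none qualify.
Total: 55 + 0 = 55.
Holidays: 24 June 1975 (Tue); 10 July 1975 (Thu); 21 July 1975 (Mon).
All 3 holidays fall on weekdays, so subtract 3.
Business days: 55 − 3 = 52.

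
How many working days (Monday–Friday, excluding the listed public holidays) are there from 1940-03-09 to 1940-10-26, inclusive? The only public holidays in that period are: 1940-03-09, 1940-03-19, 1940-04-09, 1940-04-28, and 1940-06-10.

162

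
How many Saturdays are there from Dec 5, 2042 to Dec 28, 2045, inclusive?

160

Dec 5, 2042 is a Friday.
The range spans 1120 days (inclusive of both endpoints).
1120 = 7 × 160, so the span is exactly 160 full weeks.
Each full week contributes one Saturday: 160 so far.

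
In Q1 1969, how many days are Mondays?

13

1969-01-01 is a Wednesday.
From 1969-01-01 to 1969-03-31 is 90 days inclusive.
90 = 7 × 12 + 6, so there are 12 full weeks plus 6 extra days.
Each full week contributes one Monday: 12 so far.
The 6 extra days are Wednesday, Thursday, Friday, Saturday, Sunday, Monday — 1 of them qualifies.
Total: 12 + 1 = 13.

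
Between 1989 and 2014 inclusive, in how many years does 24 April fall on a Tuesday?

4

Day of week of April 24 in each year:
1989: Mon, 1990: Tue ✓, 1991: Wed, 1992: Fri, 1993: Sat, 1994: Sun, 1995: Mon, 1996: Wed, 1997: Thu, 1998: Fri, 1999: Sat, 2000: Mon, 2001: Tue ✓, 2002: Wed, 2003: Thu, 2004: Sat, 2005: Sun, 2006: Mon, 2007: Tue ✓, 2008: Thu, 2009: Fri, 2010: Sat, 2011: Sun, 2012: Tue ✓, 2013: Wed, 2014: Thu
Tuesdays: 1990, 2001, 2007, 2012.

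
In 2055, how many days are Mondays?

52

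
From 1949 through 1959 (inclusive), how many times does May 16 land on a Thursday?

1

Day of week of May 16 in each year:
1949: Mon, 1950: Tue, 1951: Wed, 1952: Fri, 1953: Sat, 1954: Sun, 1955: Mon, 1956: Wed, 1957: Thu ✓, 1958: Fri, 1959: Sat
Thursdays: 1957.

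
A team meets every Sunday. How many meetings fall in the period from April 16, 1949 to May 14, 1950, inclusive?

April 16, 1949 is a Saturday.
The range spans 394 days (inclusive of both endpoints).
394 = 7 × 56 + 2, so there are 56 full weeks plus 2 extra days.
Each full week contributes one Sunday: 56 so far.
The 2 extra days are Sat, Sun — 1 of them qualifies.
Total: 56 + 1 = 57.

57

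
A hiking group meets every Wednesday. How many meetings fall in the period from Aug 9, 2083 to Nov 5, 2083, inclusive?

Aug 9, 2083 is a Monday.
The range spans 89 days (inclusive of both endpoints).
89 = 7 × 12 + 5, so there are 12 full weeks plus 5 extra days.
Each full week contributes one Wednesday: 12 so far.
The 5 extra days are Mon, Tue, Wed, Thu, Fri — 1 of them qualifies.
Total: 12 + 1 = 13.

13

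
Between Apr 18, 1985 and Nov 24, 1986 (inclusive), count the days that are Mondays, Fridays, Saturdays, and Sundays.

336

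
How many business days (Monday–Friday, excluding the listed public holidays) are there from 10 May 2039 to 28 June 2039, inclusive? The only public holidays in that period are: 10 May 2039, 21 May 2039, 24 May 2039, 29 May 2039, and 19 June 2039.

34 business days

10 May 2039 is a Tuesday.
From 10 May 2039 to 28 June 2039 is 50 days inclusive.
50 = 7 × 7 + 1, so there are 7 full weeks plus 1 extra day.
Each full week contributes 5 weekdays (Mon–Fri): 7 × 5 = 35.
The 1 extra day is Tue — 1 of them qualifies.
Total: 35 + 1 = 36.
Holidays: 10 May 2039 (Tue); 21 May 2039 (Sat); 24 May 2039 (Tue); 29 May 2039 (Sun); 19 June 2039 (Sun).
2 of the 5 holidays fall on weekdays; the rest are weekends and were already excluded.
Business days: 36 − 2 = 34.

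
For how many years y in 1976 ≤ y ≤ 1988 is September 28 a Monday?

Day of week of September 28 in each year:
1976: Tue, 1977: Wed, 1978: Thu, 1979: Fri, 1980: Sun, 1981: Mon ✓, 1982: Tue, 1983: Wed, 1984: Fri, 1985: Sat, 1986: Sun, 1987: Mon ✓, 1988: Wed
Mondays: 1981, 1987.

2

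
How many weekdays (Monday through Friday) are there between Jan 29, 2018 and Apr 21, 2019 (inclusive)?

320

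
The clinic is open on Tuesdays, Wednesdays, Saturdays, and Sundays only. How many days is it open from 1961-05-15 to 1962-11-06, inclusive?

309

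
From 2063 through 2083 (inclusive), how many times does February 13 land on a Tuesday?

3

Day of week of February 13 in each year:
2063: Tue ✓, 2064: Wed, 2065: Fri, 2066: Sat, 2067: Sun, 2068: Mon, 2069: Wed, 2070: Thu, 2071: Fri, 2072: Sat, 2073: Mon, 2074: Tue ✓, 2075: Wed, 2076: Thu, 2077: Sat, 2078: Sun, 2079: Mon, 2080: Tue ✓, 2081: Thu, 2082: Fri, 2083: Sat
Tuesdays: 2063, 2074, 2080.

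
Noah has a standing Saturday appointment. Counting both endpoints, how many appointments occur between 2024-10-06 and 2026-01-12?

2024-10-06 is a Sunday.
From 2024-10-06 to 2026-01-12 is 464 days inclusive.
464 = 7 × 66 + 2, so there are 66 full weeks plus 2 extra days.
Each full week contributes one Saturday: 66 so far.
The 2 extra days are Sun, Mon — none qualify.
Total: 66 + 0 = 66.

66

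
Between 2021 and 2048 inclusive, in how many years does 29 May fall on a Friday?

Day of week of May 29 in each year:
2021: Sat, 2022: Sun, 2023: Mon, 2024: Wed, 2025: Thu, 2026: Fri ✓, 2027: Sat, 2028: Mon, 2029: Tue, 2030: Wed, 2031: Thu, 2032: Sat, 2033: Sun, 2034: Mon, 2035: Tue, 2036: Thu, 2037: Fri ✓, 2038: Sat, 2039: Sun, 2040: Tue, 2041: Wed, 2042: Thu, 2043: Fri ✓, 2044: Sun, 2045: Mon, 2046: Tue, 2047: Wed, 2048: Fri ✓
Fridays: 2026, 2037, 2043, 2048.

4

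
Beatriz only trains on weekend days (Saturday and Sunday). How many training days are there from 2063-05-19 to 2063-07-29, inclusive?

22

2063-05-19 is a Saturday.
The range spans 72 days (inclusive of both endpoints).
72 = 7 × 10 + 2, so there are 10 full weeks plus 2 extra days.
Each full week contributes 2 weekend days (Sat, Sun): 10 × 2 = 20.
The 2 extra days are Saturday, Sunday — 2 of them qualify.
Total: 20 + 2 = 22.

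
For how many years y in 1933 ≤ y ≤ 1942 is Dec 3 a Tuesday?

2

Day of week of December 3 in each year:
1933: Sun, 1934: Mon, 1935: Tue ✓, 1936: Thu, 1937: Fri, 1938: Sat, 1939: Sun, 1940: Tue ✓, 1941: Wed, 1942: Thu
Tuesdays: 1935, 1940.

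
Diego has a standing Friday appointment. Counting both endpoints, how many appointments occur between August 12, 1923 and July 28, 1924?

August 12, 1923 is a Sunday.
That's 352 days from start to end, counting both.
352 = 7 × 50 + 2, so there are 50 full weeks plus 2 extra days.
Each full week contributes one Friday: 50 so far.
The 2 extra days are Sunday, Monday — none qualify.
Total: 50 + 0 = 50.

50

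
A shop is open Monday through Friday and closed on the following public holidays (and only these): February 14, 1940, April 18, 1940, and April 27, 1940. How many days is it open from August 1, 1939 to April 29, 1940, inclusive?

August 1, 1939 is a Tuesday.
The range spans 273 days (inclusive of both endpoints).
273 = 7 × 39, so the span is exactly 39 full weeks.
Each full week contributes 5 weekdays (Mon–Fri): 39 × 5 = 195.
Holidays: February 14, 1940 (Wed); April 18, 1940 (Thu); April 27, 1940 (Sat).
2 of the 3 holidays fall on weekdays; the rest are weekends and were already excluded.
Business days: 195 − 2 = 193.

193 business days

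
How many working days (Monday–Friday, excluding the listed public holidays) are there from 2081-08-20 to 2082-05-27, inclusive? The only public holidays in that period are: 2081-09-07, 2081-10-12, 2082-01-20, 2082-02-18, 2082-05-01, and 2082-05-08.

2081-08-20 is a Wednesday.
That's 281 days from start to end, counting both.
281 = 7 × 40 + 1, so there are 40 full weeks plus 1 extra day.
Each full week contributes 5 weekdays (Mon–Fri): 40 × 5 = 200.
The 1 extra day is Wednesday — 1 of them qualifies.
Total: 200 + 1 = 201.
Holidays: 2081-09-07 (Sun); 2081-10-12 (Sun); 2082-01-20 (Tue); 2082-02-18 (Wed); 2082-05-01 (Fri); 2082-05-08 (Fri).
4 of the 6 holidays fall on weekdays; the rest are weekends and were already excluded.
Business days: 201 − 4 = 197.

197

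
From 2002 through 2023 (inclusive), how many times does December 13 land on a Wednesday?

3

Day of week of December 13 in each year:
2002: Fri, 2003: Sat, 2004: Mon, 2005: Tue, 2006: Wed ✓, 2007: Thu, 2008: Sat, 2009: Sun, 2010: Mon, 2011: Tue, 2012: Thu, 2013: Fri, 2014: Sat, 2015: Sun, 2016: Tue, 2017: Wed ✓, 2018: Thu, 2019: Fri, 2020: Sun, 2021: Mon, 2022: Tue, 2023: Wed ✓
Wednesdays: 2006, 2017, 2023.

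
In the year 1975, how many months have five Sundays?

A month has five Sundays exactly when Sunday falls within its first (length − 28) days.
Jan: 31 days, starts Wed → 5 of Wed, Thu, Fri
Feb: 28 days, starts Sat → 5 of (none)
Mar: 31 days, starts Sat → 5 of Sat, Sun, Mon ✓
Apr: 30 days, starts Tue → 5 of Tue, Wed
May: 31 days, starts Thu → 5 of Thu, Fri, Sat
Jun: 30 days, starts Sun → 5 of Sun, Mon ✓
Jul: 31 days, starts Tue → 5 of Tue, Wed, Thu
Aug: 31 days, starts Fri → 5 of Fri, Sat, Sun ✓
Sep: 30 days, starts Mon → 5 of Mon, Tue
Oct: 31 days, starts Wed → 5 of Wed, Thu, Fri
Nov: 30 days, starts Sat → 5 of Sat, Sun ✓
Dec: 31 days, starts Mon → 5 of Mon, Tue, Wed
Months with five Sundays: Mar, Jun, Aug, Nov.

4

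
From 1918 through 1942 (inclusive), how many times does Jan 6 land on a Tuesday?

Day of week of January 6 in each year:
1918: Sun, 1919: Mon, 1920: Tue ✓, 1921: Thu, 1922: Fri, 1923: Sat, 1924: Sun, 1925: Tue ✓, 1926: Wed, 1927: Thu, 1928: Fri, 1929: Sun, 1930: Mon, 1931: Tue ✓, 1932: Wed, 1933: Fri, 1934: Sat, 1935: Sun, 1936: Mon, 1937: Wed, 1938: Thu, 1939: Fri, 1940: Sat, 1941: Mon, 1942: Tue ✓
Tuesdays: 1920, 1925, 1931, 1942.

4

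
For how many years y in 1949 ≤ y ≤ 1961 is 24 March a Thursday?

3

Day of week of March 24 in each year:
1949: Thu ✓, 1950: Fri, 1951: Sat, 1952: Mon, 1953: Tue, 1954: Wed, 1955: Thu ✓, 1956: Sat, 1957: Sun, 1958: Mon, 1959: Tue, 1960: Thu ✓, 1961: Fri
Thursdays: 1949, 1955, 1960.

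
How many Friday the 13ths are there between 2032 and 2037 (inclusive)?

Friday-the-13ths by year:
2032: Feb, Aug
2033: May
2034: Jan, Oct
2035: Apr, Jul
2036: Jun
2037: Feb, Mar, Nov

11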